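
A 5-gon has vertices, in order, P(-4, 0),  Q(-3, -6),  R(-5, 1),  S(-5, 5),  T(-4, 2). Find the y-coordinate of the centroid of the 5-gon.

Apply the shoelace formula. First the cross-terms c_i = x_i·y_{i+1} − x_{i+1}·y_i:
  24, -33, -20, 10, 8  ⇒  2A = -11, A = -5.5.
Then Σ (y_i + y_{i+1})·c_i = -13, so ȳ = -13 / (6·(-5.5)) = 13/33.

13/33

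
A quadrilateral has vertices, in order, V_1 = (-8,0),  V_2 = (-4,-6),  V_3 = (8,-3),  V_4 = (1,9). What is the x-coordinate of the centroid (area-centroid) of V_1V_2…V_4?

Apply the surveyor's formula. First the cross-terms c_i = x_i·y_{i+1} − x_{i+1}·y_i:
  48, 60, 75, 72  ⇒  2A = 255, A = 127.5.
Then Σ (x_i + x_{i+1})·c_i = -165, so x̄ = -165 / (6·127.5) = -11/51.

-11/51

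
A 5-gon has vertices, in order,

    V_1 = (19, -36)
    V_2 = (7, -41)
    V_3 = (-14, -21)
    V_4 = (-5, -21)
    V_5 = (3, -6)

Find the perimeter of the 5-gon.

|V_1V_2| = √((-12)² + (-5)²) = √169 = 13
|V_2V_3| = √((-21)² + (20)²) = √841 = 29
|V_3V_4| = √((9)² + (0)²) = √81 = 9
|V_4V_5| = √((8)² + (15)²) = √289 = 17
|V_5V_1| = √((16)² + (-30)²) = √1156 = 34
Perimeter = 13 + 29 + 9 + 17 + 34 = 102.

102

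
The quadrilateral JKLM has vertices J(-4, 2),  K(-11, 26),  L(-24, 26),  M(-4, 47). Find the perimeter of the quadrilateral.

|JK| = √((-7)² + (24)²) = √625 = 25
|KL| = √((-13)² + (0)²) = √169 = 13
|LM| = √((20)² + (21)²) = √841 = 29
|MJ| = √((0)² + (-45)²) = √2025 = 45
Perimeter = 25 + 13 + 29 + 45 = 112.

112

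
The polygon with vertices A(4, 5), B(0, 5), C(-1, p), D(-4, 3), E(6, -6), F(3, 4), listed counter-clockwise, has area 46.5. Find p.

Write out the shoelace sum; only the two edges meeting at C involve p:
2·Area = [(0·p − (-1)·5) + ((-1)·3 − (-4)·p)] + 67
       = 4·p + 69 = 93
⇒ p = 6.

6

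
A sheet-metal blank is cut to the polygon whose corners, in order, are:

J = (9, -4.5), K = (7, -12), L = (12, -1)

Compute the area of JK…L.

Apply Gauss's area formula: 2A = Σ (x_i·y_{i+1} − x_{i+1}·y_i), indices taken mod 3.
Σ = (-76.5) + (137) + (-45) = 15.5
Area = |Σ|/2 = 7.75.

7.75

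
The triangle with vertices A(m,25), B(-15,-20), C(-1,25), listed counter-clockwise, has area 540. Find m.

-25

Write out the shoelace sum; only the two edges meeting at A involve m:
2·Area = [((-1)·25 − m·25) + (m·(-20) − (-15)·25)] + -395
       = -45·m + -45 = 1080
⇒ m = -25.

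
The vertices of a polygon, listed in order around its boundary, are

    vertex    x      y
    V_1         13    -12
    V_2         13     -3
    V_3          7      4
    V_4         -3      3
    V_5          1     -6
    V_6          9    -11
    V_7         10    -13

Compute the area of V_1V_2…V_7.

Apply the shoelace (surveyor's) formula: 2A = Σ (x_i·y_{i+1} − x_{i+1}·y_i), indices taken mod 7.
Cross-terms: 117, 73, 33, 15, 43, -7, 49  ⇒  Σ = 323
Area = |Σ|/2 = 161.5.

161.5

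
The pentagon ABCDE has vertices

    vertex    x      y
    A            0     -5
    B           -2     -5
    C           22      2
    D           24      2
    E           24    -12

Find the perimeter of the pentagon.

|AB| = √((-2)² + (0)²) = √4 = 2
|BC| = √((24)² + (7)²) = √625 = 25
|CD| = √((2)² + (0)²) = √4 = 2
|DE| = √((0)² + (-14)²) = √196 = 14
|EA| = √((-24)² + (7)²) = √625 = 25
Perimeter = 2 + 25 + 2 + 14 + 25 = 68.

68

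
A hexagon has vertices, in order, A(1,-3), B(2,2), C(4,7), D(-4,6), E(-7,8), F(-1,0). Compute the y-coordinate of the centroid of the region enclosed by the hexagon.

917/261

Apply the shoelace formula. First the cross-terms c_i = x_i·y_{i+1} − x_{i+1}·y_i:
  8, 6, 52, 10, 8, 3  ⇒  2A = 87, A = 43.5.
Then Σ (y_i + y_{i+1})·c_i = 917, so ȳ = 917 / (6·43.5) = 917/261.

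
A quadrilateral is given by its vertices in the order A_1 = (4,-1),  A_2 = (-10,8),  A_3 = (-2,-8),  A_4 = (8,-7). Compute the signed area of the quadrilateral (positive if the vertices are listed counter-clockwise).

108

Σ = (22) + (96) + (78) + (20) = 216
Signed area = Σ/2 = 108 (positive ⇒ counter-clockwise traversal).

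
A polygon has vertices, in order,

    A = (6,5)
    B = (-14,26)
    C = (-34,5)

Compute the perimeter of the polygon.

98

|AB| = √((-20)² + (21)²) = √841 = 29
|BC| = √((-20)² + (-21)²) = √841 = 29
|CA| = √((40)² + (0)²) = √1600 = 40
Perimeter = 29 + 29 + 40 = 98.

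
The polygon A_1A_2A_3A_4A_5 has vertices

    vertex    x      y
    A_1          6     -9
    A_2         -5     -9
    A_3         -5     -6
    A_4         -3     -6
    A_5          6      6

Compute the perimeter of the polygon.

46

|A_1A_2| = √((-11)² + (0)²) = √121 = 11
|A_2A_3| = √((0)² + (3)²) = √9 = 3
|A_3A_4| = √((2)² + (0)²) = √4 = 2
|A_4A_5| = √((9)² + (12)²) = √225 = 15
|A_5A_1| = √((0)² + (-15)²) = √225 = 15
Perimeter = 11 + 3 + 2 + 15 + 15 = 46.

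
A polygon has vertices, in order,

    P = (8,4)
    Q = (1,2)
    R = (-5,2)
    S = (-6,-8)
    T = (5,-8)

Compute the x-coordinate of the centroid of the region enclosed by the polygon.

41/62

Apply Gauss's area formula. First the cross-terms c_i = x_i·y_{i+1} − x_{i+1}·y_i:
  12, 12, 52, 88, 84  ⇒  2A = 248, A = 124.
Then Σ (x_i + x_{i+1})·c_i = 492, so x̄ = 492 / (6·124) = 41/62.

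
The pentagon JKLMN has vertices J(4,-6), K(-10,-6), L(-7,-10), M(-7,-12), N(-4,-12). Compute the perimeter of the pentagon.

|JK| = √((-14)² + (0)²) = √196 = 14
|KL| = √((3)² + (-4)²) = √25 = 5
|LM| = √((0)² + (-2)²) = √4 = 2
|MN| = √((3)² + (0)²) = √9 = 3
|NJ| = √((8)² + (6)²) = √100 = 10
Perimeter = 14 + 5 + 2 + 3 + 10 = 34.

34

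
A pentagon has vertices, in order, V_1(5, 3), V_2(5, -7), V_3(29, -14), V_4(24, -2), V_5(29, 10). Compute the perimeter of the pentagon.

86

|V_1V_2| = √((0)² + (-10)²) = √100 = 10
|V_2V_3| = √((24)² + (-7)²) = √625 = 25
|V_3V_4| = √((-5)² + (12)²) = √169 = 13
|V_4V_5| = √((5)² + (12)²) = √169 = 13
|V_5V_1| = √((-24)² + (-7)²) = √625 = 25
Perimeter = 10 + 25 + 13 + 13 + 25 = 86.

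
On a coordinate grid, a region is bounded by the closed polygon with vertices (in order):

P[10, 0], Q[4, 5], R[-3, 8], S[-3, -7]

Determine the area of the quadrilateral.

106

Apply the shoelace formula: 2A = Σ (x_i·y_{i+1} − x_{i+1}·y_i), indices taken mod 4.
Σ = (50) + (47) + (45) + (70) = 212
Area = |Σ|/2 = 106.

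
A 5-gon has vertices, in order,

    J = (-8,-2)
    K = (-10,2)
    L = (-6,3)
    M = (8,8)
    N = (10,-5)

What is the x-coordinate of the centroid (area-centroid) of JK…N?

Apply the shoelace formula. First the cross-terms c_i = x_i·y_{i+1} − x_{i+1}·y_i:
  -36, -18, -72, -120, -60  ⇒  2A = -306, A = -153.
Then Σ (x_i + x_{i+1})·c_i = -1488, so x̄ = -1488 / (6·(-153)) = 248/153.

248/153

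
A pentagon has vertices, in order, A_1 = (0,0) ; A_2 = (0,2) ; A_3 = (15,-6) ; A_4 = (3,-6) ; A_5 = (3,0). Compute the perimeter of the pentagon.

|A_1A_2| = √((0)² + (2)²) = √4 = 2
|A_2A_3| = √((15)² + (-8)²) = √289 = 17
|A_3A_4| = √((-12)² + (0)²) = √144 = 12
|A_4A_5| = √((0)² + (6)²) = √36 = 6
|A_5A_1| = √((-3)² + (0)²) = √9 = 3
Perimeter = 2 + 17 + 12 + 6 + 3 = 40.

40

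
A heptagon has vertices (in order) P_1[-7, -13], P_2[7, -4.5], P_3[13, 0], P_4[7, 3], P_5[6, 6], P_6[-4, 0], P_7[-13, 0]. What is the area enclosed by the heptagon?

Apply Gauss's area formula: 2A = Σ (x_i·y_{i+1} − x_{i+1}·y_i), indices taken mod 7.
Σ = (122.5) + (58.5) + (39) + (24) + (24) + (0) + (169) = 437
Area = |Σ|/2 = 218.5.

218.5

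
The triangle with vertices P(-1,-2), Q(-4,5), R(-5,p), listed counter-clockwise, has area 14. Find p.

Write out the shoelace sum; only the two edges meeting at R involve p:
2·Area = [((-4)·p − (-5)·5) + ((-5)·(-2) − (-1)·p)] + -13
       = -3·p + 22 = 28
⇒ p = -2.

-2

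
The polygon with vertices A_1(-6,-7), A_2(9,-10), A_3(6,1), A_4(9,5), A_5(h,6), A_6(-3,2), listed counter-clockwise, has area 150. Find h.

The doubled signed area Σ (x_i y_{i+1} − x_{i+1} y_i) is linear in h.
With h=0 it equals 318; the coefficient of h is -3 (from the two edges through A_5).
So -3·h + 318 = 2·150 = 300 ⇒ h = 6.

6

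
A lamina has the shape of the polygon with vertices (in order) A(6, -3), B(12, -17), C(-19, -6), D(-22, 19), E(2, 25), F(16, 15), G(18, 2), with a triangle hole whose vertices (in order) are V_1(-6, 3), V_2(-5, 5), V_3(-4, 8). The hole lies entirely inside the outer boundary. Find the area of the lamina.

Outer boundary:
Apply the shoelace (surveyor's) formula: 2A = Σ (x_i·y_{i+1} − x_{i+1}·y_i), indices taken mod 7.
Σ = (-66) + (-395) + (-493) + (-588) + (-370) + (-238) + (-66) = -2216
Area = |Σ|/2 = 1108.
Hole:
Cross-terms: -15, -20, 36  ⇒  Σ = 1
Area = |Σ|/2 = 0.5.
Net area = 1108 − 0.5 = 1107.5.

1107.5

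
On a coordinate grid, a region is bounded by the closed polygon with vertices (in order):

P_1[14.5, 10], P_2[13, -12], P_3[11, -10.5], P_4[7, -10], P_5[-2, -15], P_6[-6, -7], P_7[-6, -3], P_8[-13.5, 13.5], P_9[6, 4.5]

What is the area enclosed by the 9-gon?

Apply the shoelace (surveyor's) formula: 2A = Σ (x_i·y_{i+1} − x_{i+1}·y_i), indices taken mod 9.
Σ = (-304) + (-4.5) + (-36.5) + (-125) + (-76) + (-24) + (-121.5) + (-141.75) + (-5.25) = -838.5
Area = |Σ|/2 = 419.25.

419.25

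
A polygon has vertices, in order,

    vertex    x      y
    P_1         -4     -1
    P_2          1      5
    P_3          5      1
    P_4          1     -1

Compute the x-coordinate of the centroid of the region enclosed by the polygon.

2/3

Apply the surveyor's formula. First the cross-terms c_i = x_i·y_{i+1} − x_{i+1}·y_i:
  -19, -24, -6, -5  ⇒  2A = -54, A = -27.
Then Σ (x_i + x_{i+1})·c_i = -108, so x̄ = -108 / (6·(-27)) = 2/3.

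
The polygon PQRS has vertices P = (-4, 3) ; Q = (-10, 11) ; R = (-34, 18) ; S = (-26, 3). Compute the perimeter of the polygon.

74

|PQ| = √((-6)² + (8)²) = √100 = 10
|QR| = √((-24)² + (7)²) = √625 = 25
|RS| = √((8)² + (-15)²) = √289 = 17
|SP| = √((22)² + (0)²) = √484 = 22
Perimeter = 10 + 25 + 17 + 22 = 74.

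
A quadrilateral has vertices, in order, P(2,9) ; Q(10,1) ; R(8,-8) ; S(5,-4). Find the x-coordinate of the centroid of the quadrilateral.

433/69

Apply the surveyor's formula. First the cross-terms c_i = x_i·y_{i+1} − x_{i+1}·y_i:
  -88, -88, 8, 53  ⇒  2A = -115, A = -57.5.
Then Σ (x_i + x_{i+1})·c_i = -2165, so x̄ = -2165 / (6·(-57.5)) = 433/69.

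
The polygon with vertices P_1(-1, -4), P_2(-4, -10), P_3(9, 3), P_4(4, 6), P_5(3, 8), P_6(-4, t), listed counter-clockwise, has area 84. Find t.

The doubled signed area Σ (x_i y_{i+1} − x_{i+1} y_i) is linear in t.
With t=0 it equals 176; the coefficient of t is 4 (from the two edges through P_6).
So 4·t + 176 = 2·84 = 168 ⇒ t = -2.

-2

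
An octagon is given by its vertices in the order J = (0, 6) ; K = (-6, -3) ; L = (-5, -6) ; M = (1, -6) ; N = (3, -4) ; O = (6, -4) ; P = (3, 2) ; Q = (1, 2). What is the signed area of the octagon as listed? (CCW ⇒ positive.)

Apply the shoelace formula: 2A = Σ (x_i·y_{i+1} − x_{i+1}·y_i), indices taken mod 8.
J→K: (0)(-3) − (-6)(6) = 36
K→L: (-6)(-6) − (-5)(-3) = 21
L→M: (-5)(-6) − (1)(-6) = 36
M→N: (1)(-4) − (3)(-6) = 14
N→O: (3)(-4) − (6)(-4) = 12
O→P: (6)(2) − (3)(-4) = 24
P→Q: (3)(2) − (1)(2) = 4
Q→J: (1)(6) − (0)(2) = 6
Σ = 153
Signed area = Σ/2 = 76.5 (positive ⇒ counter-clockwise traversal).

76.5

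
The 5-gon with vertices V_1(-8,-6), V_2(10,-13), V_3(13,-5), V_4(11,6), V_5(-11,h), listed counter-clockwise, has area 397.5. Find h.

The doubled signed area Σ (x_i y_{i+1} − x_{i+1} y_i) is linear in h.
With h=0 it equals 548; the coefficient of h is 19 (from the two edges through V_5).
So 19·h + 548 = 2·397.5 = 795 ⇒ h = 13.

13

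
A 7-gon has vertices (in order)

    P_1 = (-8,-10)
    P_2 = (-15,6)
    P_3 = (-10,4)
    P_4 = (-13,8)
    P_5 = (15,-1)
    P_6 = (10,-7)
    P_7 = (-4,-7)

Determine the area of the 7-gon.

271

P_1→P_2: (-8)(6) − (-15)(-10) = -198
P_2→P_3: (-15)(4) − (-10)(6) = 0
P_3→P_4: (-10)(8) − (-13)(4) = -28
P_4→P_5: (-13)(-1) − (15)(8) = -107
P_5→P_6: (15)(-7) − (10)(-1) = -95
P_6→P_7: (10)(-7) − (-4)(-7) = -98
P_7→P_1: (-4)(-10) − (-8)(-7) = -16
Σ = -542
Area = |Σ|/2 = 271.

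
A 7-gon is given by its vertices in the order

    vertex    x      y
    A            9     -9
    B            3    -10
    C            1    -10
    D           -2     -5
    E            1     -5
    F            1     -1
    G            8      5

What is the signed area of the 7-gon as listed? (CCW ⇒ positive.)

-96.5

Apply the surveyor's formula: 2A = Σ (x_i·y_{i+1} − x_{i+1}·y_i), indices taken mod 7.
Σ = (-63) + (-20) + (-25) + (15) + (4) + (13) + (-117) = -193
Signed area = Σ/2 = -96.5 (negative ⇒ clockwise traversal).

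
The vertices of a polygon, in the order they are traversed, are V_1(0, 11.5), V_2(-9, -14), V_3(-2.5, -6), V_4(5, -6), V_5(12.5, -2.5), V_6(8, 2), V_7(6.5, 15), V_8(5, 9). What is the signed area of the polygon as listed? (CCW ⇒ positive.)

211.5

Apply the shoelace (surveyor's) formula: 2A = Σ (x_i·y_{i+1} − x_{i+1}·y_i), indices taken mod 8.
Σ = (103.5) + (19) + (45) + (62.5) + (45) + (107) + (-16.5) + (57.5) = 423
Signed area = Σ/2 = 211.5 (positive ⇒ counter-clockwise traversal).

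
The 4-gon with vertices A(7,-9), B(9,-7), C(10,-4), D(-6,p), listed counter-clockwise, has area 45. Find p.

Write out the shoelace sum; only the two edges meeting at D involve p:
2·Area = [(10·p − (-6)·(-4)) + ((-6)·(-9) − 7·p)] + 66
       = 3·p + 96 = 90
⇒ p = -2.

-2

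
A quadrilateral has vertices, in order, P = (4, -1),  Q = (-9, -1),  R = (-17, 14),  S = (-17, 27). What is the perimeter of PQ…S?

78

|PQ| = √((-13)² + (0)²) = √169 = 13
|QR| = √((-8)² + (15)²) = √289 = 17
|RS| = √((0)² + (13)²) = √169 = 13
|SP| = √((21)² + (-28)²) = √1225 = 35
Perimeter = 13 + 17 + 13 + 35 = 78.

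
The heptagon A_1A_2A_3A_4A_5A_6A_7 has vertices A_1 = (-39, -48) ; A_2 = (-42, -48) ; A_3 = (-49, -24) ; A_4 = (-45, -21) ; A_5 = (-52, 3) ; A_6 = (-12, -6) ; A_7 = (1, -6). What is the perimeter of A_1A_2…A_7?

170

|A_1A_2| = √((-3)² + (0)²) = √9 = 3
|A_2A_3| = √((-7)² + (24)²) = √625 = 25
|A_3A_4| = √((4)² + (3)²) = √25 = 5
|A_4A_5| = √((-7)² + (24)²) = √625 = 25
|A_5A_6| = √((40)² + (-9)²) = √1681 = 41
|A_6A_7| = √((13)² + (0)²) = √169 = 13
|A_7A_1| = √((-40)² + (-42)²) = √3364 = 58
Perimeter = 3 + 25 + 5 + 25 + 41 + 13 + 58 = 170.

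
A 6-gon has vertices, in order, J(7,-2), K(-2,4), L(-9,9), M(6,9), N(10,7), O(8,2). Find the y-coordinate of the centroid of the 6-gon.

120/23

Apply the shoelace (surveyor's) formula. First the cross-terms c_i = x_i·y_{i+1} − x_{i+1}·y_i:
  24, 18, -135, -48, -36, -30  ⇒  2A = -207, A = -103.5.
Then Σ (y_i + y_{i+1})·c_i = -3240, so ȳ = -3240 / (6·(-103.5)) = 120/23.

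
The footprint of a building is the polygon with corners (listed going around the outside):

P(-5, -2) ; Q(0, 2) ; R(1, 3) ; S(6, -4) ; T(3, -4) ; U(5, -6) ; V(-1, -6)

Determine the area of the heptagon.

Cross-terms: -10, -2, -22, -12, 2, -36, -28  ⇒  Σ = -108
Area = |Σ|/2 = 54.

54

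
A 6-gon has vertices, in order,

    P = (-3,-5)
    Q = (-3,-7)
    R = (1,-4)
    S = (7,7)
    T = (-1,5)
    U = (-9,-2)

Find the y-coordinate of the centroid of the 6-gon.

49/141

Apply Gauss's area formula. First the cross-terms c_i = x_i·y_{i+1} − x_{i+1}·y_i:
  6, 19, 35, 42, 47, 39  ⇒  2A = 188, A = 94.
Then Σ (y_i + y_{i+1})·c_i = 196, so ȳ = 196 / (6·94) = 49/141.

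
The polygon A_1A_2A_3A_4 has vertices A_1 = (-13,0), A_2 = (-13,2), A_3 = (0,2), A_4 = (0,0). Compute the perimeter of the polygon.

|A_1A_2| = √((0)² + (2)²) = √4 = 2
|A_2A_3| = √((13)² + (0)²) = √169 = 13
|A_3A_4| = √((0)² + (-2)²) = √4 = 2
|A_4A_1| = √((-13)² + (0)²) = √169 = 13
Perimeter = 2 + 13 + 2 + 13 = 30.

30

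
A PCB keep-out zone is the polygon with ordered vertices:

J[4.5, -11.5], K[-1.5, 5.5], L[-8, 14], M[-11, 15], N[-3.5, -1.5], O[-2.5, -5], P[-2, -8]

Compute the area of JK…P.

Apply the shoelace formula: 2A = Σ (x_i·y_{i+1} − x_{i+1}·y_i), indices taken mod 7.
Cross-terms: 7.5, 23, 34, 69, 13.75, 10, 59  ⇒  Σ = 216.25
Area = |Σ|/2 = 108.125.

108.125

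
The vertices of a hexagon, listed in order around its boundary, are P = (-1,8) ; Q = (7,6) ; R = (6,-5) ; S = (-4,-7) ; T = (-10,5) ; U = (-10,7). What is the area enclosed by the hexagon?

189

Apply the shoelace (surveyor's) formula: 2A = Σ (x_i·y_{i+1} − x_{i+1}·y_i), indices taken mod 6.
P→Q: (-1)(6) − (7)(8) = -62
Q→R: (7)(-5) − (6)(6) = -71
R→S: (6)(-7) − (-4)(-5) = -62
S→T: (-4)(5) − (-10)(-7) = -90
T→U: (-10)(7) − (-10)(5) = -20
U→P: (-10)(8) − (-1)(7) = -73
Σ = -378
Area = |Σ|/2 = 189.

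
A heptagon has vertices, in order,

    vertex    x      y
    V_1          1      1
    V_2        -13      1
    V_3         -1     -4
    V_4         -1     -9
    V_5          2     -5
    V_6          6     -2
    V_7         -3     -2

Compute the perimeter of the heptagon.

|V_1V_2| = √((-14)² + (0)²) = √196 = 14
|V_2V_3| = √((12)² + (-5)²) = √169 = 13
|V_3V_4| = √((0)² + (-5)²) = √25 = 5
|V_4V_5| = √((3)² + (4)²) = √25 = 5
|V_5V_6| = √((4)² + (3)²) = √25 = 5
|V_6V_7| = √((-9)² + (0)²) = √81 = 9
|V_7V_1| = √((4)² + (3)²) = √25 = 5
Perimeter = 14 + 13 + 5 + 5 + 5 + 9 + 5 = 56.

56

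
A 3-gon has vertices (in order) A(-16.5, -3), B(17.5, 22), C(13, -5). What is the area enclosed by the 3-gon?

402.75

Apply Gauss's area formula: 2A = Σ (x_i·y_{i+1} − x_{i+1}·y_i), indices taken mod 3.
A→B: (-16.5)(22) − (17.5)(-3) = -310.5
B→C: (17.5)(-5) − (13)(22) = -373.5
C→A: (13)(-3) − (-16.5)(-5) = -121.5
Σ = -805.5
Area = |Σ|/2 = 402.75.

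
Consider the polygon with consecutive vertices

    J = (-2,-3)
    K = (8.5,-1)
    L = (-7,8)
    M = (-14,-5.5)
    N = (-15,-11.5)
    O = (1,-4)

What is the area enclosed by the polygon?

189

Σ = (27.5) + (61) + (150.5) + (78.5) + (71.5) + (-11) = 378
Area = |Σ|/2 = 189.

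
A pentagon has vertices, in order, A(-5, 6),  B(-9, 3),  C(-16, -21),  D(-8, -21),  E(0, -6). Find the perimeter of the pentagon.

68

|AB| = √((-4)² + (-3)²) = √25 = 5
|BC| = √((-7)² + (-24)²) = √625 = 25
|CD| = √((8)² + (0)²) = √64 = 8
|DE| = √((8)² + (15)²) = √289 = 17
|EA| = √((-5)² + (12)²) = √169 = 13
Perimeter = 5 + 25 + 8 + 17 + 13 = 68.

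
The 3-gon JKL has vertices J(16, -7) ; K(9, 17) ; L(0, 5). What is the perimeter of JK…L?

60

|JK| = √((-7)² + (24)²) = √625 = 25
|KL| = √((-9)² + (-12)²) = √225 = 15
|LJ| = √((16)² + (-12)²) = √400 = 20
Perimeter = 25 + 15 + 20 = 60.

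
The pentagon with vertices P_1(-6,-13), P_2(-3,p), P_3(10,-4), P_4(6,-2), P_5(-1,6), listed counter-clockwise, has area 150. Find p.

-15

Write out the shoelace sum; only the two edges meeting at P_2 involve p:
2·Area = [((-6)·p − (-3)·(-13)) + ((-3)·(-4) − 10·p)] + 87
       = -16·p + 60 = 300
⇒ p = -15.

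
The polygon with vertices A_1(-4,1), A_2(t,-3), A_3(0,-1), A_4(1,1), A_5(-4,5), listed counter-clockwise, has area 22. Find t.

-3

Write out the shoelace sum; only the two edges meeting at A_2 involve t:
2·Area = [((-4)·(-3) − t·1) + (t·(-1) − 0·(-3))] + 26
       = -2·t + 38 = 44
⇒ t = -3.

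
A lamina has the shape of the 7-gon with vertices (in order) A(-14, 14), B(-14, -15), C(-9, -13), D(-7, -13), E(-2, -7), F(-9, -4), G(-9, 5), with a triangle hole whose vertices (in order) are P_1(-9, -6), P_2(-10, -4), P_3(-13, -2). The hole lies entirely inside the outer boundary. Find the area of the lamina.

153

Outer boundary:
Apply the shoelace (surveyor's) formula: 2A = Σ (x_i·y_{i+1} − x_{i+1}·y_i), indices taken mod 7.
Σ = (406) + (47) + (26) + (23) + (-55) + (-81) + (-56) = 310
Area = |Σ|/2 = 155.
Hole:
Σ = (-24) + (-32) + (60) = 4
Area = |Σ|/2 = 2.
Net area = 155 − 2 = 153.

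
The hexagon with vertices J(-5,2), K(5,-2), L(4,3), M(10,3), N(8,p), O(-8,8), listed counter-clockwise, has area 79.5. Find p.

Write out the shoelace sum; only the two edges meeting at N involve p:
2·Area = [(10·p − 8·3) + (8·8 − (-8)·p)] + 29
       = 18·p + 69 = 159
⇒ p = 5.

5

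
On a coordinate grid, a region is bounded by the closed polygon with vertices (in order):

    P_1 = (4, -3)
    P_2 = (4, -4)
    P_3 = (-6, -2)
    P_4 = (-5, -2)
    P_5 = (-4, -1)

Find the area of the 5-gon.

10.5

Apply the surveyor's formula: 2A = Σ (x_i·y_{i+1} − x_{i+1}·y_i), indices taken mod 5.
Σ = (-4) + (-32) + (2) + (-3) + (16) = -21
Area = |Σ|/2 = 10.5.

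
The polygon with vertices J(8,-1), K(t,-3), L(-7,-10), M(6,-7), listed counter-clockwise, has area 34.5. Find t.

5

Write out the shoelace sum; only the two edges meeting at K involve t:
2·Area = [(8·(-3) − t·(-1)) + (t·(-10) − (-7)·(-3))] + 159
       = -9·t + 114 = 69
⇒ t = 5.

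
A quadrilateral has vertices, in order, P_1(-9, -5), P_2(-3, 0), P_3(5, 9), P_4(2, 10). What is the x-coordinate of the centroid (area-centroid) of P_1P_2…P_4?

Apply Gauss's area formula. First the cross-terms c_i = x_i·y_{i+1} − x_{i+1}·y_i:
  -15, -27, 32, 80  ⇒  2A = 70, A = 35.
Then Σ (x_i + x_{i+1})·c_i = -210, so x̄ = -210 / (6·35) = -1.

-1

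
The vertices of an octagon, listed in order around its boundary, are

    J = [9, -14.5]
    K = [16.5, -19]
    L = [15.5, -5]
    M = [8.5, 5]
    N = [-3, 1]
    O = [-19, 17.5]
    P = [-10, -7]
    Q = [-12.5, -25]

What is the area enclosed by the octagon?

633.5

J→K: (9)(-19) − (16.5)(-14.5) = 68.25
K→L: (16.5)(-5) − (15.5)(-19) = 212
L→M: (15.5)(5) − (8.5)(-5) = 120
M→N: (8.5)(1) − (-3)(5) = 23.5
N→O: (-3)(17.5) − (-19)(1) = -33.5
O→P: (-19)(-7) − (-10)(17.5) = 308
P→Q: (-10)(-25) − (-12.5)(-7) = 162.5
Q→J: (-12.5)(-14.5) − (9)(-25) = 406.25
Σ = 1267
Area = |Σ|/2 = 633.5.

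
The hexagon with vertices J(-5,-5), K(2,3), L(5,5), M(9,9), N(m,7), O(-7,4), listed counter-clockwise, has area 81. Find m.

Write out the shoelace sum; only the two edges meeting at N involve m:
2·Area = [(9·7 − m·9) + (m·4 − (-7)·7)] + 45
       = -5·m + 157 = 162
⇒ m = -1.

-1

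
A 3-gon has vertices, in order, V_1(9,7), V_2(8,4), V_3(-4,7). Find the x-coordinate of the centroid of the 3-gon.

Apply the shoelace formula. First the cross-terms c_i = x_i·y_{i+1} − x_{i+1}·y_i:
  -20, 72, -91  ⇒  2A = -39, A = -19.5.
Then Σ (x_i + x_{i+1})·c_i = -507, so x̄ = -507 / (6·(-19.5)) = 13/3.

13/3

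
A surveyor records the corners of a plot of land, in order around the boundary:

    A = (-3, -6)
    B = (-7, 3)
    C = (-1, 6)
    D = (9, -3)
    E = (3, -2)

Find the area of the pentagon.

Cross-terms: -51, -39, -51, -9, -24  ⇒  Σ = -174
Area = |Σ|/2 = 87.

87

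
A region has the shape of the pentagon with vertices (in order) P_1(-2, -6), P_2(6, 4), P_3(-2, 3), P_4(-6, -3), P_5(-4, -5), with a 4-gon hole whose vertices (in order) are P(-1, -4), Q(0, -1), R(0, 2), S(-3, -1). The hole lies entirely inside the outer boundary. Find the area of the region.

Outer boundary:
Apply Gauss's area formula: 2A = Σ (x_i·y_{i+1} − x_{i+1}·y_i), indices taken mod 5.
Σ = (28) + (26) + (24) + (18) + (14) = 110
Area = |Σ|/2 = 55.
Hole:
Apply the shoelace formula: 2A = Σ (x_i·y_{i+1} − x_{i+1}·y_i), indices taken mod 4.
P→Q: (-1)(-1) − (0)(-4) = 1
Q→R: (0)(2) − (0)(-1) = 0
R→S: (0)(-1) − (-3)(2) = 6
S→P: (-3)(-4) − (-1)(-1) = 11
Σ = 18
Area = |Σ|/2 = 9.
Net area = 55 − 9 = 46.

46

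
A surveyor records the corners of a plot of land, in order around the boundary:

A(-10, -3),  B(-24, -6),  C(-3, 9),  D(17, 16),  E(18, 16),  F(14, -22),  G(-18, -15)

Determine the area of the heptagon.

892.5

Cross-terms: -12, -234, -201, -16, -620, -606, -96  ⇒  Σ = -1785
Area = |Σ|/2 = 892.5.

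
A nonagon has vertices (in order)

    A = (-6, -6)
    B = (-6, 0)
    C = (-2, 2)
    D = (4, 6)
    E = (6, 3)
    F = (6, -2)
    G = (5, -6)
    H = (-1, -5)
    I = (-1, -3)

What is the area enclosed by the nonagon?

Apply the shoelace (surveyor's) formula: 2A = Σ (x_i·y_{i+1} − x_{i+1}·y_i), indices taken mod 9.
Σ = (-36) + (-12) + (-20) + (-24) + (-30) + (-26) + (-31) + (-2) + (-12) = -193
Area = |Σ|/2 = 96.5.

96.5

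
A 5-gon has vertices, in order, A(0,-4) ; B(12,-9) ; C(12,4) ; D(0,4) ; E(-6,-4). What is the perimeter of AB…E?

54

|AB| = √((12)² + (-5)²) = √169 = 13
|BC| = √((0)² + (13)²) = √169 = 13
|CD| = √((-12)² + (0)²) = √144 = 12
|DE| = √((-6)² + (-8)²) = √100 = 10
|EA| = √((6)² + (0)²) = √36 = 6
Perimeter = 13 + 13 + 12 + 10 + 6 = 54.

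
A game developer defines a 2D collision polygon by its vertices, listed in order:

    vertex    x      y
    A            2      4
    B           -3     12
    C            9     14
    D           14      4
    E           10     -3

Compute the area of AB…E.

Apply the surveyor's formula: 2A = Σ (x_i·y_{i+1} − x_{i+1}·y_i), indices taken mod 5.
A→B: (2)(12) − (-3)(4) = 36
B→C: (-3)(14) − (9)(12) = -150
C→D: (9)(4) − (14)(14) = -160
D→E: (14)(-3) − (10)(4) = -82
E→A: (10)(4) − (2)(-3) = 46
Σ = -310
Area = |Σ|/2 = 155.

155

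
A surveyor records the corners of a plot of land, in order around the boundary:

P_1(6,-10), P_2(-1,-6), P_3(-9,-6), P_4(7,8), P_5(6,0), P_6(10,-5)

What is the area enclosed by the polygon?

136

Σ = (-46) + (-48) + (-30) + (-48) + (-30) + (-70) = -272
Area = |Σ|/2 = 136.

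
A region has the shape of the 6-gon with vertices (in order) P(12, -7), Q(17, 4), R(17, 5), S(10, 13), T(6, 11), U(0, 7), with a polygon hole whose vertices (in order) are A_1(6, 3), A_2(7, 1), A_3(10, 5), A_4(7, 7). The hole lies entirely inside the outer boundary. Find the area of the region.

160.5

Outer boundary:
Σ = (167) + (17) + (171) + (32) + (42) + (-84) = 345
Area = |Σ|/2 = 172.5.
Hole:
A_1→A_2: (6)(1) − (7)(3) = -15
A_2→A_3: (7)(5) − (10)(1) = 25
A_3→A_4: (10)(7) − (7)(5) = 35
A_4→A_1: (7)(3) − (6)(7) = -21
Σ = 24
Area = |Σ|/2 = 12.
Net area = 172.5 − 12 = 160.5.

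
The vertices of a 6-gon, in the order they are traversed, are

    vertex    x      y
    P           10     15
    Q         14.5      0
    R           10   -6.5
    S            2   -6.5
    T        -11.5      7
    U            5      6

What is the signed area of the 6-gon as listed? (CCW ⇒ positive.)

-256.75

Apply the shoelace (surveyor's) formula: 2A = Σ (x_i·y_{i+1} − x_{i+1}·y_i), indices taken mod 6.
Cross-terms: -217.5, -94.25, -52, -60.75, -104, 15  ⇒  Σ = -513.5
Signed area = Σ/2 = -256.75 (negative ⇒ clockwise traversal).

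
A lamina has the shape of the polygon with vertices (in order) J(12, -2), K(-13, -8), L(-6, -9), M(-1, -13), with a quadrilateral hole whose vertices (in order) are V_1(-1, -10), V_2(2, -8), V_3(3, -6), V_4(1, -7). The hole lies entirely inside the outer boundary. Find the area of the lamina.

83

Outer boundary:
Apply the shoelace formula: 2A = Σ (x_i·y_{i+1} − x_{i+1}·y_i), indices taken mod 4.
Cross-terms: -122, 69, 69, 158  ⇒  Σ = 174
Area = |Σ|/2 = 87.
Hole:
Apply the surveyor's formula: 2A = Σ (x_i·y_{i+1} − x_{i+1}·y_i), indices taken mod 4.
V_1→V_2: (-1)(-8) − (2)(-10) = 28
V_2→V_3: (2)(-6) − (3)(-8) = 12
V_3→V_4: (3)(-7) − (1)(-6) = -15
V_4→V_1: (1)(-10) − (-1)(-7) = -17
Σ = 8
Area = |Σ|/2 = 4.
Net area = 87 − 4 = 83.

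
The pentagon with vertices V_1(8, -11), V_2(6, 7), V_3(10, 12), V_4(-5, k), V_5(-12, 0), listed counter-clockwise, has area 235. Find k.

The doubled signed area Σ (x_i y_{i+1} − x_{i+1} y_i) is linear in k.
With k=0 it equals 316; the coefficient of k is 22 (from the two edges through V_4).
So 22·k + 316 = 2·235 = 470 ⇒ k = 7.

7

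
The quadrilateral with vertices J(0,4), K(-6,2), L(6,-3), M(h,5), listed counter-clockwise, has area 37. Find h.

The doubled signed area Σ (x_i y_{i+1} − x_{i+1} y_i) is linear in h.
With h=0 it equals 60; the coefficient of h is 7 (from the two edges through M).
So 7·h + 60 = 2·37 = 74 ⇒ h = 2.

2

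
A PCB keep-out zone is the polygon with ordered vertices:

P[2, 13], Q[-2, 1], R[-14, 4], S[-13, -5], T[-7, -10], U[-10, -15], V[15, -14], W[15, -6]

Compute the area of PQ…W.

P→Q: (2)(1) − (-2)(13) = 28
Q→R: (-2)(4) − (-14)(1) = 6
R→S: (-14)(-5) − (-13)(4) = 122
S→T: (-13)(-10) − (-7)(-5) = 95
T→U: (-7)(-15) − (-10)(-10) = 5
U→V: (-10)(-14) − (15)(-15) = 365
V→W: (15)(-6) − (15)(-14) = 120
W→P: (15)(13) − (2)(-6) = 207
Σ = 948
Area = |Σ|/2 = 474.

474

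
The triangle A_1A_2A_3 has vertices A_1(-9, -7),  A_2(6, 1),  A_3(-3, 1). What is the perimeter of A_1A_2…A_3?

|A_1A_2| = √((15)² + (8)²) = √289 = 17
|A_2A_3| = √((-9)² + (0)²) = √81 = 9
|A_3A_1| = √((-6)² + (-8)²) = √100 = 10
Perimeter = 17 + 9 + 10 = 36.

36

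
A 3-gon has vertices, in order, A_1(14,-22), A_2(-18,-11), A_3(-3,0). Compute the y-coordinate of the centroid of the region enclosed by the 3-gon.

-11

Apply Gauss's area formula. First the cross-terms c_i = x_i·y_{i+1} − x_{i+1}·y_i:
  -550, -33, 66  ⇒  2A = -517, A = -258.5.
Then Σ (y_i + y_{i+1})·c_i = 17061, so ȳ = 17061 / (6·(-258.5)) = -11.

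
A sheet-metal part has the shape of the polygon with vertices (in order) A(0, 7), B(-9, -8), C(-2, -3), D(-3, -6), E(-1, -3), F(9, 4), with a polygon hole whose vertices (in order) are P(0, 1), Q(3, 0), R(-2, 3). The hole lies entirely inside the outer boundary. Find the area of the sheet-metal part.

81

Outer boundary:
Cross-terms: 63, 11, 3, 3, 23, 63  ⇒  Σ = 166
Area = |Σ|/2 = 83.
Hole:
Apply the shoelace (surveyor's) formula: 2A = Σ (x_i·y_{i+1} − x_{i+1}·y_i), indices taken mod 3.
Cross-terms: -3, 9, -2  ⇒  Σ = 4
Area = |Σ|/2 = 2.
Net area = 83 − 2 = 81.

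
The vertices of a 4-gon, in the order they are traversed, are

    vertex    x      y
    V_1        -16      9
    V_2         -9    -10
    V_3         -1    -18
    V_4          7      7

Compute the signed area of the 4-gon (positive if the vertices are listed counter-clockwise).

343.5

Apply Gauss's area formula: 2A = Σ (x_i·y_{i+1} − x_{i+1}·y_i), indices taken mod 4.
Cross-terms: 241, 152, 119, 175  ⇒  Σ = 687
Signed area = Σ/2 = 343.5 (positive ⇒ counter-clockwise traversal).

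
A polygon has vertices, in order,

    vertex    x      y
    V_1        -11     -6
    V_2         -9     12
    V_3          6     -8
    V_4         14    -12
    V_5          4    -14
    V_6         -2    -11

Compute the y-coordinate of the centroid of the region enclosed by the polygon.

Apply the surveyor's formula. First the cross-terms c_i = x_i·y_{i+1} − x_{i+1}·y_i:
  -186, 0, 40, -148, -72, -109  ⇒  2A = -475, A = -237.5.
Then Σ (y_i + y_{i+1})·c_i = 5585, so ȳ = 5585 / (6·(-237.5)) = -1117/285.

-1117/285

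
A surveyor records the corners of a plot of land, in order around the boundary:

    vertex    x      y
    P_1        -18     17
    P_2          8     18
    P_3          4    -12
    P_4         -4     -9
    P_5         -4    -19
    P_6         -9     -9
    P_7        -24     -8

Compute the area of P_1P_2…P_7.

751.5

Apply the surveyor's formula: 2A = Σ (x_i·y_{i+1} − x_{i+1}·y_i), indices taken mod 7.
Σ = (-460) + (-168) + (-84) + (40) + (-135) + (-144) + (-552) = -1503
Area = |Σ|/2 = 751.5.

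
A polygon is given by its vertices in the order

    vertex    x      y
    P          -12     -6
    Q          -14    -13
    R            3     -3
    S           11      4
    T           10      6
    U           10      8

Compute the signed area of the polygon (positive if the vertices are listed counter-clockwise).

Σ = (72) + (81) + (45) + (26) + (20) + (36) = 280
Signed area = Σ/2 = 140 (positive ⇒ counter-clockwise traversal).

140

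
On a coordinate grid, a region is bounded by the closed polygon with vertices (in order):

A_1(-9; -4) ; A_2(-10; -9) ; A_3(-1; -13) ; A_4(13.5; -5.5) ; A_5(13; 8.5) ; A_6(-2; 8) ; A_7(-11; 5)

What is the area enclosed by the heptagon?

Σ = (41) + (121) + (181) + (186.25) + (121) + (78) + (89) = 817.25
Area = |Σ|/2 = 408.625.

408.625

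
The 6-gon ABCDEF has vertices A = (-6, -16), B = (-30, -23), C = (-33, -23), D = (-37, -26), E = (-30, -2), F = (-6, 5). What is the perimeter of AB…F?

|AB| = √((-24)² + (-7)²) = √625 = 25
|BC| = √((-3)² + (0)²) = √9 = 3
|CD| = √((-4)² + (-3)²) = √25 = 5
|DE| = √((7)² + (24)²) = √625 = 25
|EF| = √((24)² + (7)²) = √625 = 25
|FA| = √((0)² + (-21)²) = √441 = 21
Perimeter = 25 + 3 + 5 + 25 + 25 + 21 = 104.

104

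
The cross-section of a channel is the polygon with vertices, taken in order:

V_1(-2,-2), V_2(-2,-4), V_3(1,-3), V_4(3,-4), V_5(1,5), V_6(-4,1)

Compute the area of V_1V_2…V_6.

Apply the shoelace (surveyor's) formula: 2A = Σ (x_i·y_{i+1} − x_{i+1}·y_i), indices taken mod 6.
V_1→V_2: (-2)(-4) − (-2)(-2) = 4
V_2→V_3: (-2)(-3) − (1)(-4) = 10
V_3→V_4: (1)(-4) − (3)(-3) = 5
V_4→V_5: (3)(5) − (1)(-4) = 19
V_5→V_6: (1)(1) − (-4)(5) = 21
V_6→V_1: (-4)(-2) − (-2)(1) = 10
Σ = 69
Area = |Σ|/2 = 34.5.

34.5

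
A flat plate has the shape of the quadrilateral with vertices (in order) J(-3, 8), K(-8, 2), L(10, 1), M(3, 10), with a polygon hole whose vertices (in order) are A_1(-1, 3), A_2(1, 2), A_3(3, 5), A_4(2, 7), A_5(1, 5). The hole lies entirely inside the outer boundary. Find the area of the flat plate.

Outer boundary:
Cross-terms: 58, -28, 97, 54  ⇒  Σ = 181
Area = |Σ|/2 = 90.5.
Hole:
Apply the shoelace (surveyor's) formula: 2A = Σ (x_i·y_{i+1} − x_{i+1}·y_i), indices taken mod 5.
Σ = (-5) + (-1) + (11) + (3) + (8) = 16
Area = |Σ|/2 = 8.
Net area = 90.5 − 8 = 82.5.

82.5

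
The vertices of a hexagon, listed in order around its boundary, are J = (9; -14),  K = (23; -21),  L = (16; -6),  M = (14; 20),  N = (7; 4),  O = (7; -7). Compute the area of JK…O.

Cross-terms: 133, 198, 404, -84, -77, -35  ⇒  Σ = 539
Area = |Σ|/2 = 269.5.

269.5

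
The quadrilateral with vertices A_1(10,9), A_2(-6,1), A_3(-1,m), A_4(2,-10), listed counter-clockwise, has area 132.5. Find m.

-9

The doubled signed area Σ (x_i y_{i+1} − x_{i+1} y_i) is linear in m.
With m=0 it equals 193; the coefficient of m is -8 (from the two edges through A_3).
So -8·m + 193 = 2·132.5 = 265 ⇒ m = -9.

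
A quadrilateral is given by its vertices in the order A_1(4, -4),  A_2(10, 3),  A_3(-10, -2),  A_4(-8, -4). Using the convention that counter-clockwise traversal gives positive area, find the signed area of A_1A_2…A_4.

Apply the surveyor's formula: 2A = Σ (x_i·y_{i+1} − x_{i+1}·y_i), indices taken mod 4.
Σ = (52) + (10) + (24) + (48) = 134
Signed area = Σ/2 = 67 (positive ⇒ counter-clockwise traversal).

67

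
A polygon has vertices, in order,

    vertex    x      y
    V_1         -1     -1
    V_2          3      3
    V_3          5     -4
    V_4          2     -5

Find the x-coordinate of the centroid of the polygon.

Apply Gauss's area formula. First the cross-terms c_i = x_i·y_{i+1} − x_{i+1}·y_i:
  0, -27, -17, -7  ⇒  2A = -51, A = -25.5.
Then Σ (x_i + x_{i+1})·c_i = -342, so x̄ = -342 / (6·(-25.5)) = 38/17.

38/17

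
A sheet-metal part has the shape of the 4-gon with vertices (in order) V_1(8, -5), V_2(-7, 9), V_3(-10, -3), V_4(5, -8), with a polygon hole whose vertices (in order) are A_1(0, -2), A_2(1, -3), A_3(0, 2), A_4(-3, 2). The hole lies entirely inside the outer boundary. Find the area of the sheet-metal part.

133

Outer boundary:
Σ = (37) + (111) + (95) + (39) = 282
Area = |Σ|/2 = 141.
Hole:
Cross-terms: 2, 2, 6, 6  ⇒  Σ = 16
Area = |Σ|/2 = 8.
Net area = 141 − 8 = 133.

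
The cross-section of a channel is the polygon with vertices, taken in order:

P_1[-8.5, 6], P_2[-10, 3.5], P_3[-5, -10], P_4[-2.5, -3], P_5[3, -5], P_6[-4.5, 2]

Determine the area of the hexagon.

Apply the surveyor's formula: 2A = Σ (x_i·y_{i+1} − x_{i+1}·y_i), indices taken mod 6.
P_1→P_2: (-8.5)(3.5) − (-10)(6) = 30.25
P_2→P_3: (-10)(-10) − (-5)(3.5) = 117.5
P_3→P_4: (-5)(-3) − (-2.5)(-10) = -10
P_4→P_5: (-2.5)(-5) − (3)(-3) = 21.5
P_5→P_6: (3)(2) − (-4.5)(-5) = -16.5
P_6→P_1: (-4.5)(6) − (-8.5)(2) = -10
Σ = 132.75
Area = |Σ|/2 = 66.375.

66.375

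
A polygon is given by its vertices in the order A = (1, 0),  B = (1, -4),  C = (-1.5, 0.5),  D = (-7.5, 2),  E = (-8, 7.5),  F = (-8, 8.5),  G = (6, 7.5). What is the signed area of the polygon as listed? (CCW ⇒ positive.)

Σ = (-4) + (-5.5) + (0.75) + (-40.25) + (-8) + (-111) + (-7.5) = -175.5
Signed area = Σ/2 = -87.75 (negative ⇒ clockwise traversal).

-87.75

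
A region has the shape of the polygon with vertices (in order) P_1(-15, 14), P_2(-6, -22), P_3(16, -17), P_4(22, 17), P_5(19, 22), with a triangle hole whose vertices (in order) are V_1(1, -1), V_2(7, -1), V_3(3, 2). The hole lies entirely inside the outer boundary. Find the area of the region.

1126.5

Outer boundary:
Apply Gauss's area formula: 2A = Σ (x_i·y_{i+1} − x_{i+1}·y_i), indices taken mod 5.
P_1→P_2: (-15)(-22) − (-6)(14) = 414
P_2→P_3: (-6)(-17) − (16)(-22) = 454
P_3→P_4: (16)(17) − (22)(-17) = 646
P_4→P_5: (22)(22) − (19)(17) = 161
P_5→P_1: (19)(14) − (-15)(22) = 596
Σ = 2271
Area = |Σ|/2 = 1135.5.
Hole:
Cross-terms: 6, 17, -5  ⇒  Σ = 18
Area = |Σ|/2 = 9.
Net area = 1135.5 − 9 = 1126.5.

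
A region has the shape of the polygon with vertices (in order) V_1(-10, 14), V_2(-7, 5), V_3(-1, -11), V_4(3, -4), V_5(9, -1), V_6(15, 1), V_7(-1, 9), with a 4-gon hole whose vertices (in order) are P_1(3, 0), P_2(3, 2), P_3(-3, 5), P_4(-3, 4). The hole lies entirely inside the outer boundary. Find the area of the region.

Outer boundary:
Apply Gauss's area formula: 2A = Σ (x_i·y_{i+1} − x_{i+1}·y_i), indices taken mod 7.
Σ = (48) + (82) + (37) + (33) + (24) + (136) + (76) = 436
Area = |Σ|/2 = 218.
Hole:
Apply Gauss's area formula: 2A = Σ (x_i·y_{i+1} − x_{i+1}·y_i), indices taken mod 4.
Σ = (6) + (21) + (3) + (-12) = 18
Area = |Σ|/2 = 9.
Net area = 218 − 9 = 209.

209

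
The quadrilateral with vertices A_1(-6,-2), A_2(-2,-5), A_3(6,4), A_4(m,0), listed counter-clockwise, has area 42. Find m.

-6

Write out the shoelace sum; only the two edges meeting at A_4 involve m:
2·Area = [(6·0 − m·4) + (m·(-2) − (-6)·0)] + 48
       = -6·m + 48 = 84
⇒ m = -6.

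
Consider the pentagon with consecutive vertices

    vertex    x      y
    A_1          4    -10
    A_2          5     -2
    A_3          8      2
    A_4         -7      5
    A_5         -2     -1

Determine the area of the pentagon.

81.5

Apply the shoelace (surveyor's) formula: 2A = Σ (x_i·y_{i+1} − x_{i+1}·y_i), indices taken mod 5.
A_1→A_2: (4)(-2) − (5)(-10) = 42
A_2→A_3: (5)(2) − (8)(-2) = 26
A_3→A_4: (8)(5) − (-7)(2) = 54
A_4→A_5: (-7)(-1) − (-2)(5) = 17
A_5→A_1: (-2)(-10) − (4)(-1) = 24
Σ = 163
Area = |Σ|/2 = 81.5.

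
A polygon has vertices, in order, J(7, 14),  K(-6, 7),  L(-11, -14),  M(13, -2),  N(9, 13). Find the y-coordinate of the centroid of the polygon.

Apply the shoelace (surveyor's) formula. First the cross-terms c_i = x_i·y_{i+1} − x_{i+1}·y_i:
  133, 161, 204, 187, 35  ⇒  2A = 720, A = 360.
Then Σ (y_i + y_{i+1})·c_i = 1404, so ȳ = 1404 / (6·360) = 0.65.

0.65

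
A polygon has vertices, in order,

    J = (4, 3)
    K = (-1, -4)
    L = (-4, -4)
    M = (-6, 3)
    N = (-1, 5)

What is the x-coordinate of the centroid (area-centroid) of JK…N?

Apply the surveyor's formula. First the cross-terms c_i = x_i·y_{i+1} − x_{i+1}·y_i:
  -13, -12, -36, -27, -23  ⇒  2A = -111, A = -55.5.
Then Σ (x_i + x_{i+1})·c_i = 501, so x̄ = 501 / (6·(-55.5)) = -167/111.

-167/111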